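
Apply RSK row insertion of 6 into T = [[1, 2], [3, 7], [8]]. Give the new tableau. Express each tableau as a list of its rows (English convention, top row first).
[[1, 2, 6], [3, 7], [8]]

6 is larger than every entry of row 1, so it is appended to row 1. The new tableau is [[1, 2, 6], [3, 7], [8]].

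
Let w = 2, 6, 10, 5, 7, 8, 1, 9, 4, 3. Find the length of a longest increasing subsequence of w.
5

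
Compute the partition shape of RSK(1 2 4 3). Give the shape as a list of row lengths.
[3, 1]

Row-insert each entry into an empty tableau.

After inserting 1: P = [[1]].
After inserting 2: P = [[1, 2]].
After inserting 4: P = [[1, 2, 4]].
After inserting 3: P = [[1, 2, 3], [4]].

The final insertion tableau P = [[1, 2, 3], [4]] has shape [3, 1].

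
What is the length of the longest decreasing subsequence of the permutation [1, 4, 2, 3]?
2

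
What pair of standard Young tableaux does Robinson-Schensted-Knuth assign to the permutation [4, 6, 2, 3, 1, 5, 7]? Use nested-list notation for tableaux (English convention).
Insert each entry of the permutation into P by Schensted row insertion, recording in Q the position of each new cell.

Insert 4: appended to row 1. P = [[4]], Q = [[1]].
Insert 6: appended to row 1. P = [[4, 6]], Q = [[1, 2]].
Insert 2: 2 bumps 4 from row 1; 4 starts row 2. P = [[2, 6], [4]], Q = [[1, 2], [3]].
Insert 3: 3 bumps 6 from row 1; 6 appends to row 2. P = [[2, 3], [4, 6]], Q = [[1, 2], [3, 4]].
Insert 1: 1 bumps 2 from row 1; 2 bumps 4 from row 2; 4 starts row 3. P = [[1, 3], [2, 6], [4]], Q = [[1, 2], [3, 4], [5]].
Insert 5: appended to row 1. P = [[1, 3, 5], [2, 6], [4]], Q = [[1, 2, 6], [3, 4], [5]].
Insert 7: appended to row 1. P = [[1, 3, 5, 7], [2, 6], [4]], Q = [[1, 2, 6, 7], [3, 4], [5]].

So P = [[1, 3, 5, 7], [2, 6], [4]], Q = [[1, 2, 6, 7], [3, 4], [5]].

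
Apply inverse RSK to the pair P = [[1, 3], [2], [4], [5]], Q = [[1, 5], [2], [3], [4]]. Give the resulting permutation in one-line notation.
Reverse RSK: for i = n, n-1, ..., 1, locate i in Q, remove the corresponding corner cell from P, and reverse-bump its entry up through P; the value ejected from row 1 is w(i).

So w = 5 4 2 1 3.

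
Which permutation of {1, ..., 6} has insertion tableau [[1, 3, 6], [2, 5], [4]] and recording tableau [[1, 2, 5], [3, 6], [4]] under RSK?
4 5 2 1 6 3

Reverse the RSK construction: for i from n down to 1, find the cell of Q containing i, remove the entry at that cell from P, and reverse-bump it up through P; the value ejected from row 1 is w(i).

Step i=6: Q has 6 at row 2, column 2; remove 5 from row 2 of P and reverse-bump: 5 enters row 1 and ejects 3. So w(6) = 3. P is now [[1, 5, 6], [2], [4]].
Step i=5: Q has 5 at row 1, column 3; remove that cell from P, ejecting 6. So w(5) = 6. P is now [[1, 5], [2], [4]].
Step i=4: Q has 4 at row 3, column 1; remove 4 from row 3 of P and reverse-bump: 4 enters row 2 and ejects 2; 2 enters row 1 and ejects 1. So w(4) = 1. P is now [[2, 5], [4]].
Step i=3: Q has 3 at row 2, column 1; remove 4 from row 2 of P and reverse-bump: 4 enters row 1 and ejects 2. So w(3) = 2. P is now [[4, 5]].
Step i=2: Q has 2 at row 1, column 2; remove that cell from P, ejecting 5. So w(2) = 5. P is now [[4]].
Step i=1: Q has 1 at row 1, column 1; remove that cell from P, ejecting 4. So w(1) = 4. P is now [].

So w = 4 5 2 1 6 3.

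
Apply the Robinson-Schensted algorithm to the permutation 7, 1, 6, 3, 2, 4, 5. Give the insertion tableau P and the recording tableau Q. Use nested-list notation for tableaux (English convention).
Insert each entry of the permutation into P by Schensted row insertion, recording in Q the position of each new cell.

Insert 7: appended to row 1. P = [[7]], Q = [[1]].
Insert 1: 1 bumps 7 from row 1; 7 starts row 2. P = [[1], [7]], Q = [[1], [2]].
Insert 6: appended to row 1. P = [[1, 6], [7]], Q = [[1, 3], [2]].
Insert 3: 3 bumps 6 from row 1; 6 bumps 7 from row 2; 7 starts row 3. P = [[1, 3], [6], [7]], Q = [[1, 3], [2], [4]].
Insert 2: 2 bumps 3 from row 1; 3 bumps 6 from row 2; 6 bumps 7 from row 3; 7 starts row 4. P = [[1, 2], [3], [6], [7]], Q = [[1, 3], [2], [4], [5]].
Insert 4: appended to row 1. P = [[1, 2, 4], [3], [6], [7]], Q = [[1, 3, 6], [2], [4], [5]].
Insert 5: appended to row 1. P = [[1, 2, 4, 5], [3], [6], [7]], Q = [[1, 3, 6, 7], [2], [4], [5]].

So P = [[1, 2, 4, 5], [3], [6], [7]], Q = [[1, 3, 6, 7], [2], [4], [5]].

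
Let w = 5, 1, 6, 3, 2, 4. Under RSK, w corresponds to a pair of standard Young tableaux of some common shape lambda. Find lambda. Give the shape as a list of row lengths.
[3, 2, 1]

Row-insert each entry into an empty tableau.

After inserting 5: P = [[5]].
After inserting 1: P = [[1], [5]].
After inserting 6: P = [[1, 6], [5]].
After inserting 3: P = [[1, 3], [5, 6]].
After inserting 2: P = [[1, 2], [3, 6], [5]].
After inserting 4: P = [[1, 2, 4], [3, 6], [5]].

The final insertion tableau P = [[1, 2, 4], [3, 6], [5]] has shape [3, 2, 1].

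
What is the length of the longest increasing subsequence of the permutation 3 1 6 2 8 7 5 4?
3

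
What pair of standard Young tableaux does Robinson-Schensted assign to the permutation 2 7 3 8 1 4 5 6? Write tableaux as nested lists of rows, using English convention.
Insert each entry of the permutation into P by Schensted row insertion, recording in Q the position of each new cell.

After inserting 2: P = [[2]].
After inserting 7: P = [[2, 7]].
After inserting 3: P = [[2, 3], [7]].
After inserting 8: P = [[2, 3, 8], [7]].
After inserting 1: P = [[1, 3, 8], [2], [7]].
After inserting 4: P = [[1, 3, 4], [2, 8], [7]].
After inserting 5: P = [[1, 3, 4, 5], [2, 8], [7]].
After inserting 6: P = [[1, 3, 4, 5, 6], [2, 8], [7]].

So P = [[1, 3, 4, 5, 6], [2, 8], [7]], Q = [[1, 2, 4, 7, 8], [3, 6], [5]].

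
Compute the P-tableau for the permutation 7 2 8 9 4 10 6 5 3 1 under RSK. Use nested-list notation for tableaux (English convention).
P = [[1, 3, 5, 10], [2, 8, 9], [4], [6], [7]]

Insert 7: appended to row 1. P = [[7]].
Insert 2: 2 bumps 7 from row 1; 7 starts row 2. P = [[2], [7]].
Insert 8: appended to row 1. P = [[2, 8], [7]].
Insert 9: appended to row 1. P = [[2, 8, 9], [7]].
Insert 4: 4 bumps 8 from row 1; 8 appends to row 2. P = [[2, 4, 9], [7, 8]].
Insert 10: appended to row 1. P = [[2, 4, 9, 10], [7, 8]].
Insert 6: 6 bumps 9 from row 1; 9 appends to row 2. P = [[2, 4, 6, 10], [7, 8, 9]].
Insert 5: 5 bumps 6 from row 1; 6 bumps 7 from row 2; 7 starts row 3. P = [[2, 4, 5, 10], [6, 8, 9], [7]].
Insert 3: 3 bumps 4 from row 1; 4 bumps 6 from row 2; 6 bumps 7 from row 3; 7 starts row 4. P = [[2, 3, 5, 10], [4, 8, 9], [6], [7]].
Insert 1: 1 bumps 2 from row 1; 2 bumps 4 from row 2; 4 bumps 6 from row 3; 6 bumps 7 from row 4; 7 starts row 5. P = [[1, 3, 5, 10], [2, 8, 9], [4], [6], [7]].

So P = [[1, 3, 5, 10], [2, 8, 9], [4], [6], [7]].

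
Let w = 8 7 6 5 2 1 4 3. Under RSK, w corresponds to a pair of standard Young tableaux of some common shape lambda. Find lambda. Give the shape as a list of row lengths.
[2, 2, 1, 1, 1, 1]

Row-insert each entry into an empty tableau.

After inserting 8: P = [[8]].
After inserting 7: P = [[7], [8]].
After inserting 6: P = [[6], [7], [8]].
After inserting 5: P = [[5], [6], [7], [8]].
After inserting 2: P = [[2], [5], [6], [7], [8]].
After inserting 1: P = [[1], [2], [5], [6], [7], [8]].
After inserting 4: P = [[1, 4], [2], [5], [6], [7], [8]].
After inserting 3: P = [[1, 3], [2, 4], [5], [6], [7], [8]].

The final insertion tableau P = [[1, 3], [2, 4], [5], [6], [7], [8]] has shape [2, 2, 1, 1, 1, 1].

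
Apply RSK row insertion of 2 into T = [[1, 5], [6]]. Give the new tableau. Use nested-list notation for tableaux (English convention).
In row 1, 2 replaces 5 (the leftmost entry greater than 2); 5 is bumped to row 2. In row 2, 5 replaces 6 (the leftmost entry greater than 5); 6 is bumped to row 3. 6 starts a new row 3. The new tableau is [[1, 2], [5], [6]].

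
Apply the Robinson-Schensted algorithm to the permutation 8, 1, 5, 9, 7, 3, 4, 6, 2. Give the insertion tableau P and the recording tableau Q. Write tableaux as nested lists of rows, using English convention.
Insert each entry of the permutation into P by Schensted row insertion, recording in Q the position of each new cell.

Insert 8: appended to row 1. P = [[8]], Q = [[1]].
Insert 1: 1 bumps 8 from row 1; 8 starts row 2. P = [[1], [8]], Q = [[1], [2]].
Insert 5: appended to row 1. P = [[1, 5], [8]], Q = [[1, 3], [2]].
Insert 9: appended to row 1. P = [[1, 5, 9], [8]], Q = [[1, 3, 4], [2]].
Insert 7: 7 bumps 9 from row 1; 9 appends to row 2. P = [[1, 5, 7], [8, 9]], Q = [[1, 3, 4], [2, 5]].
Insert 3: 3 bumps 5 from row 1; 5 bumps 8 from row 2; 8 starts row 3. P = [[1, 3, 7], [5, 9], [8]], Q = [[1, 3, 4], [2, 5], [6]].
Insert 4: 4 bumps 7 from row 1; 7 bumps 9 from row 2; 9 appends to row 3. P = [[1, 3, 4], [5, 7], [8, 9]], Q = [[1, 3, 4], [2, 5], [6, 7]].
Insert 6: appended to row 1. P = [[1, 3, 4, 6], [5, 7], [8, 9]], Q = [[1, 3, 4, 8], [2, 5], [6, 7]].
Insert 2: 2 bumps 3 from row 1; 3 bumps 5 from row 2; 5 bumps 8 from row 3; 8 starts row 4. P = [[1, 2, 4, 6], [3, 7], [5, 9], [8]], Q = [[1, 3, 4, 8], [2, 5], [6, 7], [9]].

So P = [[1, 2, 4, 6], [3, 7], [5, 9], [8]], Q = [[1, 3, 4, 8], [2, 5], [6, 7], [9]].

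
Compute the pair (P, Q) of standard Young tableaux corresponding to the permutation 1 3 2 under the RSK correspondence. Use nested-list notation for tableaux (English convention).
Insert each entry of the permutation into P by Schensted row insertion, recording in Q the position of each new cell.

Insert 1: appended to row 1. P = [[1]].
Insert 3: appended to row 1. P = [[1, 3]].
Insert 2: 2 bumps 3 from row 1; 3 starts row 2. P = [[1, 2], [3]].

So P = [[1, 2], [3]], Q = [[1, 2], [3]].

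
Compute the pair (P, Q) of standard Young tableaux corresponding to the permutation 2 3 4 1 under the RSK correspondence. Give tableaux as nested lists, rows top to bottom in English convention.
Insert each entry of the permutation into P by Schensted row insertion, recording in Q the position of each new cell.

Insert 2: appended to row 1. P = [[2]].
Insert 3: appended to row 1. P = [[2, 3]].
Insert 4: appended to row 1. P = [[2, 3, 4]].
Insert 1: 1 bumps 2 from row 1; 2 starts row 2. P = [[1, 3, 4], [2]].

So P = [[1, 3, 4], [2]], Q = [[1, 2, 3], [4]].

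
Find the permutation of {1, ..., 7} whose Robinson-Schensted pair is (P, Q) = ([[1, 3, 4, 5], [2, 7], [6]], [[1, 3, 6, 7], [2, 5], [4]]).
6 2 7 1 3 4 5

Reverse the RSK construction: for i from n down to 1, find the cell of Q containing i, remove the entry at that cell from P, and reverse-bump it up through P; the value ejected from row 1 is w(i).

Step i=7: Q has 7 at row 1, column 4; remove that cell from P, ejecting 5. So w(7) = 5. P is now [[1, 3, 4], [2, 7], [6]].
Step i=6: Q has 6 at row 1, column 3; remove that cell from P, ejecting 4. So w(6) = 4. P is now [[1, 3], [2, 7], [6]].
Step i=5: Q has 5 at row 2, column 2; remove 7 from row 2 of P and reverse-bump: 7 enters row 1 and ejects 3. So w(5) = 3. P is now [[1, 7], [2], [6]].
Step i=4: Q has 4 at row 3, column 1; remove 6 from row 3 of P and reverse-bump: 6 enters row 2 and ejects 2; 2 enters row 1 and ejects 1. So w(4) = 1. P is now [[2, 7], [6]].
Step i=3: Q has 3 at row 1, column 2; remove that cell from P, ejecting 7. So w(3) = 7. P is now [[2], [6]].
Step i=2: Q has 2 at row 2, column 1; remove 6 from row 2 of P and reverse-bump: 6 enters row 1 and ejects 2. So w(2) = 2. P is now [[6]].
Step i=1: Q has 1 at row 1, column 1; remove that cell from P, ejecting 6. So w(1) = 6. P is now [].

So w = 6 2 7 1 3 4 5.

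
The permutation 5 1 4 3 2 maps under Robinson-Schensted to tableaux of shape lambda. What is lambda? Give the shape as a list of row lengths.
[2, 1, 1, 1]

Row-insert each entry into an empty tableau.

After inserting 5: P = [[5]].
After inserting 1: P = [[1], [5]].
After inserting 4: P = [[1, 4], [5]].
After inserting 3: P = [[1, 3], [4], [5]].
After inserting 2: P = [[1, 2], [3], [4], [5]].

The final insertion tableau P = [[1, 2], [3], [4], [5]] has shape [2, 1, 1, 1].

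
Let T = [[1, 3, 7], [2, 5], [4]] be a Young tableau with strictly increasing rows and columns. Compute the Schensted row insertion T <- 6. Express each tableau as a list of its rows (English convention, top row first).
[[1, 3, 6], [2, 5, 7], [4]]

In row 1, 6 replaces 7 (the leftmost entry greater than 6); 7 is bumped to row 2. 7 is appended to row 2. The new tableau is [[1, 3, 6], [2, 5, 7], [4]].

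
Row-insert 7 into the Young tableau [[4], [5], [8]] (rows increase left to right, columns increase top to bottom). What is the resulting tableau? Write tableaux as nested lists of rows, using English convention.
7 is larger than every entry of row 1, so it is appended to row 1. The new tableau is [[4, 7], [5], [8]].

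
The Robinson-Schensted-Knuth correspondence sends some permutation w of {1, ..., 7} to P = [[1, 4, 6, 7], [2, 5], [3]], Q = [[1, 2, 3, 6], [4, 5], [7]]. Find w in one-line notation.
Reverse the RSK construction: for i from n down to 1, find the cell of Q containing i, remove the entry at that cell from P, and reverse-bump it up through P; the value ejected from row 1 is w(i).

Step i=7: Q has 7 at row 3, column 1; remove 3 from row 3 of P and reverse-bump: 3 enters row 2 and ejects 2; 2 enters row 1 and ejects 1. So w(7) = 1. P is now [[2, 4, 6, 7], [3, 5]].
Step i=6: Q has 6 at row 1, column 4; remove that cell from P, ejecting 7. So w(6) = 7. P is now [[2, 4, 6], [3, 5]].
Step i=5: Q has 5 at row 2, column 2; remove 5 from row 2 of P and reverse-bump: 5 enters row 1 and ejects 4. So w(5) = 4. P is now [[2, 5, 6], [3]].
Step i=4: Q has 4 at row 2, column 1; remove 3 from row 2 of P and reverse-bump: 3 enters row 1 and ejects 2. So w(4) = 2. P is now [[3, 5, 6]].
Step i=3: Q has 3 at row 1, column 3; remove that cell from P, ejecting 6. So w(3) = 6. P is now [[3, 5]].
Step i=2: Q has 2 at row 1, column 2; remove that cell from P, ejecting 5. So w(2) = 5. P is now [[3]].
Step i=1: Q has 1 at row 1, column 1; remove that cell from P, ejecting 3. So w(1) = 3. P is now [].

So w = 3 5 6 2 4 7 1.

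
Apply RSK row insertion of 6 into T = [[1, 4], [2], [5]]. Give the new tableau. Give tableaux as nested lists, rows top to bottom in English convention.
[[1, 4, 6], [2], [5]]

6 is larger than every entry of row 1, so it is appended to row 1. The new tableau is [[1, 4, 6], [2], [5]].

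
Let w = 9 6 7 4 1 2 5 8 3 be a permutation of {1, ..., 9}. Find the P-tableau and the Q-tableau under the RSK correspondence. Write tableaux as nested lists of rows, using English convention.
P = [[1, 2, 3, 8], [4, 5], [6, 7], [9]], Q = [[1, 3, 7, 8], [2, 6], [4, 9], [5]]

Insert each entry of the permutation into P by Schensted row insertion, recording in Q the position of each new cell.

Insert 9: appended to row 1. P = [[9]], Q = [[1]].
Insert 6: 6 bumps 9 from row 1; 9 starts row 2. P = [[6], [9]], Q = [[1], [2]].
Insert 7: appended to row 1. P = [[6, 7], [9]], Q = [[1, 3], [2]].
Insert 4: 4 bumps 6 from row 1; 6 bumps 9 from row 2; 9 starts row 3. P = [[4, 7], [6], [9]], Q = [[1, 3], [2], [4]].
Insert 1: 1 bumps 4 from row 1; 4 bumps 6 from row 2; 6 bumps 9 from row 3; 9 starts row 4. P = [[1, 7], [4], [6], [9]], Q = [[1, 3], [2], [4], [5]].
Insert 2: 2 bumps 7 from row 1; 7 appends to row 2. P = [[1, 2], [4, 7], [6], [9]], Q = [[1, 3], [2, 6], [4], [5]].
Insert 5: appended to row 1. P = [[1, 2, 5], [4, 7], [6], [9]], Q = [[1, 3, 7], [2, 6], [4], [5]].
Insert 8: appended to row 1. P = [[1, 2, 5, 8], [4, 7], [6], [9]], Q = [[1, 3, 7, 8], [2, 6], [4], [5]].
Insert 3: 3 bumps 5 from row 1; 5 bumps 7 from row 2; 7 appends to row 3. P = [[1, 2, 3, 8], [4, 5], [6, 7], [9]], Q = [[1, 3, 7, 8], [2, 6], [4, 9], [5]].

So P = [[1, 2, 3, 8], [4, 5], [6, 7], [9]], Q = [[1, 3, 7, 8], [2, 6], [4, 9], [5]].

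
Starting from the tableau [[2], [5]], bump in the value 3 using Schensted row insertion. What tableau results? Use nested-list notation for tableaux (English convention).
3 is larger than every entry of row 1, so it is appended to row 1. The new tableau is [[2, 3], [5]].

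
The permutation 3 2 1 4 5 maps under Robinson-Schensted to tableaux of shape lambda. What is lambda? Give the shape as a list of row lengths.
RSK row insertion gives P = [[1, 4, 5], [2], [3]], which has shape [3, 1, 1].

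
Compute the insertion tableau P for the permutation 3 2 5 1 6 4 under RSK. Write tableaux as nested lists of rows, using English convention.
P = [[1, 4, 6], [2, 5], [3]]

Insert 3: appended to row 1. P = [[3]].
Insert 2: 2 bumps 3 from row 1; 3 starts row 2. P = [[2], [3]].
Insert 5: appended to row 1. P = [[2, 5], [3]].
Insert 1: 1 bumps 2 from row 1; 2 bumps 3 from row 2; 3 starts row 3. P = [[1, 5], [2], [3]].
Insert 6: appended to row 1. P = [[1, 5, 6], [2], [3]].
Insert 4: 4 bumps 5 from row 1; 5 appends to row 2. P = [[1, 4, 6], [2, 5], [3]].

So P = [[1, 4, 6], [2, 5], [3]].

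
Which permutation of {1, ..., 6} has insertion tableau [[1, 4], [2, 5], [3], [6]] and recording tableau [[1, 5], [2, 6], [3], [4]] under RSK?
6 3 2 1 5 4

Reverse the RSK construction: for i from n down to 1, find the cell of Q containing i, remove the entry at that cell from P, and reverse-bump it up through P; the value ejected from row 1 is w(i).

Step i=6: Q has 6 at row 2, column 2; remove 5 from row 2 of P and reverse-bump: 5 enters row 1 and ejects 4. So w(6) = 4. P is now [[1, 5], [2], [3], [6]].
Step i=5: Q has 5 at row 1, column 2; remove that cell from P, ejecting 5. So w(5) = 5. P is now [[1], [2], [3], [6]].
Step i=4: Q has 4 at row 4, column 1; remove 6 from row 4 of P and reverse-bump: 6 enters row 3 and ejects 3; 3 enters row 2 and ejects 2; 2 enters row 1 and ejects 1. So w(4) = 1. P is now [[2], [3], [6]].
Step i=3: Q has 3 at row 3, column 1; remove 6 from row 3 of P and reverse-bump: 6 enters row 2 and ejects 3; 3 enters row 1 and ejects 2. So w(3) = 2. P is now [[3], [6]].
Step i=2: Q has 2 at row 2, column 1; remove 6 from row 2 of P and reverse-bump: 6 enters row 1 and ejects 3. So w(2) = 3. P is now [[6]].
Step i=1: Q has 1 at row 1, column 1; remove that cell from P, ejecting 6. So w(1) = 6. P is now [].

So w = 6 3 2 1 5 4.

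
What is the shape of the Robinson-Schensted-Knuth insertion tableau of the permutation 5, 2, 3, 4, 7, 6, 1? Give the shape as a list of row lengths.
Row-insert each entry into an empty tableau.

After inserting 5: P = [[5]].
After inserting 2: P = [[2], [5]].
After inserting 3: P = [[2, 3], [5]].
After inserting 4: P = [[2, 3, 4], [5]].
After inserting 7: P = [[2, 3, 4, 7], [5]].
After inserting 6: P = [[2, 3, 4, 6], [5, 7]].
After inserting 1: P = [[1, 3, 4, 6], [2, 7], [5]].

The final insertion tableau P = [[1, 3, 4, 6], [2, 7], [5]] has shape [4, 2, 1].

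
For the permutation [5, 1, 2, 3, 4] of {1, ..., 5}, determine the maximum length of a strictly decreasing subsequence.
2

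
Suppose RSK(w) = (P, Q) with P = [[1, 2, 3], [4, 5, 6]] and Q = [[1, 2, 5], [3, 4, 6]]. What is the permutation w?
4 5 1 2 6 3

Reverse RSK: for i = n, n-1, ..., 1, locate i in Q, remove the corresponding corner cell from P, and reverse-bump its entry up through P; the value ejected from row 1 is w(i).

So w = 4 5 1 2 6 3.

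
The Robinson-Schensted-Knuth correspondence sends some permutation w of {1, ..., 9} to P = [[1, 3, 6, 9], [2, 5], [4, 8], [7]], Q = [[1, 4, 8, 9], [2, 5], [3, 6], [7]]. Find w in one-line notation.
7 4 2 8 5 3 1 6 9

Reverse the RSK construction: for i from n down to 1, find the cell of Q containing i, remove the entry at that cell from P, and reverse-bump it up through P; the value ejected from row 1 is w(i).

Step i=9: Q has 9 at row 1, column 4; remove that cell from P, ejecting 9. So w(9) = 9. P is now [[1, 3, 6], [2, 5], [4, 8], [7]].
Step i=8: Q has 8 at row 1, column 3; remove that cell from P, ejecting 6. So w(8) = 6. P is now [[1, 3], [2, 5], [4, 8], [7]].
Step i=7: Q has 7 at row 4, column 1; remove 7 from row 4 of P and reverse-bump: 7 enters row 3 and ejects 4; 4 enters row 2 and ejects 2; 2 enters row 1 and ejects 1. So w(7) = 1. P is now [[2, 3], [4, 5], [7, 8]].
Step i=6: Q has 6 at row 3, column 2; remove 8 from row 3 of P and reverse-bump: 8 enters row 2 and ejects 5; 5 enters row 1 and ejects 3. So w(6) = 3. P is now [[2, 5], [4, 8], [7]].
Step i=5: Q has 5 at row 2, column 2; remove 8 from row 2 of P and reverse-bump: 8 enters row 1 and ejects 5. So w(5) = 5. P is now [[2, 8], [4], [7]].
Step i=4: Q has 4 at row 1, column 2; remove that cell from P, ejecting 8. So w(4) = 8. P is now [[2], [4], [7]].
Step i=3: Q has 3 at row 3, column 1; remove 7 from row 3 of P and reverse-bump: 7 enters row 2 and ejects 4; 4 enters row 1 and ejects 2. So w(3) = 2. P is now [[4], [7]].
Step i=2: Q has 2 at row 2, column 1; remove 7 from row 2 of P and reverse-bump: 7 enters row 1 and ejects 4. So w(2) = 4. P is now [[7]].
Step i=1: Q has 1 at row 1, column 1; remove that cell from P, ejecting 7. So w(1) = 7. P is now [].

So w = 7 4 2 8 5 3 1 6 9.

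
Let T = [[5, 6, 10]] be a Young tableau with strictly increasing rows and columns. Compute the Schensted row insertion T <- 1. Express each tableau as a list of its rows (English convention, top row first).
[[1, 6, 10], [5]]

In row 1, 1 replaces 5 (the leftmost entry greater than 1); 5 is bumped to row 2. 5 starts a new row 2. The new tableau is [[1, 6, 10], [5]].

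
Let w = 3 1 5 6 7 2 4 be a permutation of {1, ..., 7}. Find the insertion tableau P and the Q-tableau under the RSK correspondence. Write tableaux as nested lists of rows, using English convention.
Insert each entry of the permutation into P by Schensted row insertion, recording in Q the position of each new cell.

Insert 3: appended to row 1. P = [[3]], Q = [[1]].
Insert 1: 1 bumps 3 from row 1; 3 starts row 2. P = [[1], [3]], Q = [[1], [2]].
Insert 5: appended to row 1. P = [[1, 5], [3]], Q = [[1, 3], [2]].
Insert 6: appended to row 1. P = [[1, 5, 6], [3]], Q = [[1, 3, 4], [2]].
Insert 7: appended to row 1. P = [[1, 5, 6, 7], [3]], Q = [[1, 3, 4, 5], [2]].
Insert 2: 2 bumps 5 from row 1; 5 appends to row 2. P = [[1, 2, 6, 7], [3, 5]], Q = [[1, 3, 4, 5], [2, 6]].
Insert 4: 4 bumps 6 from row 1; 6 appends to row 2. P = [[1, 2, 4, 7], [3, 5, 6]], Q = [[1, 3, 4, 5], [2, 6, 7]].

So P = [[1, 2, 4, 7], [3, 5, 6]], Q = [[1, 3, 4, 5], [2, 6, 7]].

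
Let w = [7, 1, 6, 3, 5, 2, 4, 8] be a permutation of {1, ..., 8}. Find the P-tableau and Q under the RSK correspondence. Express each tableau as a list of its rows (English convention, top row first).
P = [[1, 2, 4, 8], [3, 5], [6], [7]], Q = [[1, 3, 5, 8], [2, 7], [4], [6]]

Insert each entry of the permutation into P by Schensted row insertion, recording in Q the position of each new cell.

Insert 7: appended to row 1. P = [[7]], Q = [[1]].
Insert 1: 1 bumps 7 from row 1; 7 starts row 2. P = [[1], [7]], Q = [[1], [2]].
Insert 6: appended to row 1. P = [[1, 6], [7]], Q = [[1, 3], [2]].
Insert 3: 3 bumps 6 from row 1; 6 bumps 7 from row 2; 7 starts row 3. P = [[1, 3], [6], [7]], Q = [[1, 3], [2], [4]].
Insert 5: appended to row 1. P = [[1, 3, 5], [6], [7]], Q = [[1, 3, 5], [2], [4]].
Insert 2: 2 bumps 3 from row 1; 3 bumps 6 from row 2; 6 bumps 7 from row 3; 7 starts row 4. P = [[1, 2, 5], [3], [6], [7]], Q = [[1, 3, 5], [2], [4], [6]].
Insert 4: 4 bumps 5 from row 1; 5 appends to row 2. P = [[1, 2, 4], [3, 5], [6], [7]], Q = [[1, 3, 5], [2, 7], [4], [6]].
Insert 8: appended to row 1. P = [[1, 2, 4, 8], [3, 5], [6], [7]], Q = [[1, 3, 5, 8], [2, 7], [4], [6]].

So P = [[1, 2, 4, 8], [3, 5], [6], [7]], Q = [[1, 3, 5, 8], [2, 7], [4], [6]].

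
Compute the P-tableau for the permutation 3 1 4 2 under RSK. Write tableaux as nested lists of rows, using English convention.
Insert 3: appended to row 1. P = [[3]].
Insert 1: 1 bumps 3 from row 1; 3 starts row 2. P = [[1], [3]].
Insert 4: appended to row 1. P = [[1, 4], [3]].
Insert 2: 2 bumps 4 from row 1; 4 appends to row 2. P = [[1, 2], [3, 4]].

So P = [[1, 2], [3, 4]].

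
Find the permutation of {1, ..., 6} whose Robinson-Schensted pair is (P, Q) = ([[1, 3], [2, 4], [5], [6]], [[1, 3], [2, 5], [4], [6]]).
Reverse RSK: for i = n, n-1, ..., 1, locate i in Q, remove the corresponding corner cell from P, and reverse-bump its entry up through P; the value ejected from row 1 is w(i).

So w = 6 2 5 1 4 3.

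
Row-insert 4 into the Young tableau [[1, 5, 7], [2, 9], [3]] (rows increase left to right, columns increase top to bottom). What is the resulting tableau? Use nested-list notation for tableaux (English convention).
[[1, 4, 7], [2, 5], [3, 9]]

In row 1, 4 replaces 5 (the leftmost entry greater than 4); 5 is bumped to row 2. In row 2, 5 replaces 9 (the leftmost entry greater than 5); 9 is bumped to row 3. 9 is appended to row 3. The new tableau is [[1, 4, 7], [2, 5], [3, 9]].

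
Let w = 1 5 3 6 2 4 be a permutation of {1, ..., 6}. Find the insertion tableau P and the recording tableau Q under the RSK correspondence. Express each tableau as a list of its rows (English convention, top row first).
Insert each entry of the permutation into P by Schensted row insertion, recording in Q the position of each new cell.

Insert 1: appended to row 1. P = [[1]].
Insert 5: appended to row 1. P = [[1, 5]].
Insert 3: 3 bumps 5 from row 1; 5 starts row 2. P = [[1, 3], [5]].
Insert 6: appended to row 1. P = [[1, 3, 6], [5]].
Insert 2: 2 bumps 3 from row 1; 3 bumps 5 from row 2; 5 starts row 3. P = [[1, 2, 6], [3], [5]].
Insert 4: 4 bumps 6 from row 1; 6 appends to row 2. P = [[1, 2, 4], [3, 6], [5]].

So P = [[1, 2, 4], [3, 6], [5]], Q = [[1, 2, 4], [3, 6], [5]].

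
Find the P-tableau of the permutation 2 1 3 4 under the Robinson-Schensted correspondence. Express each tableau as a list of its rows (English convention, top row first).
P = [[1, 3, 4], [2]]

After inserting 2: P = [[2]].
After inserting 1: P = [[1], [2]].
After inserting 3: P = [[1, 3], [2]].
After inserting 4: P = [[1, 3, 4], [2]].

So P = [[1, 3, 4], [2]].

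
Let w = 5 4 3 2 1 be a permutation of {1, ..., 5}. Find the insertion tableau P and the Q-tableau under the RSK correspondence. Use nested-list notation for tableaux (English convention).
Insert each entry of the permutation into P by Schensted row insertion, recording in Q the position of each new cell.

Insert 5: appended to row 1. P = [[5]].
Insert 4: 4 bumps 5 from row 1; 5 starts row 2. P = [[4], [5]].
Insert 3: 3 bumps 4 from row 1; 4 bumps 5 from row 2; 5 starts row 3. P = [[3], [4], [5]].
Insert 2: 2 bumps 3 from row 1; 3 bumps 4 from row 2; 4 bumps 5 from row 3; 5 starts row 4. P = [[2], [3], [4], [5]].
Insert 1: 1 bumps 2 from row 1; 2 bumps 3 from row 2; 3 bumps 4 from row 3; 4 bumps 5 from row 4; 5 starts row 5. P = [[1], [2], [3], [4], [5]].

So P = [[1], [2], [3], [4], [5]], Q = [[1], [2], [3], [4], [5]].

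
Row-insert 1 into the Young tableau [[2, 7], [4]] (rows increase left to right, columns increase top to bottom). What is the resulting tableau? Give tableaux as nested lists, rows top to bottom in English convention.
In row 1, 1 replaces 2 (the leftmost entry greater than 1); 2 is bumped to row 2. In row 2, 2 replaces 4 (the leftmost entry greater than 2); 4 is bumped to row 3. 4 starts a new row 3. The new tableau is [[1, 7], [2], [4]].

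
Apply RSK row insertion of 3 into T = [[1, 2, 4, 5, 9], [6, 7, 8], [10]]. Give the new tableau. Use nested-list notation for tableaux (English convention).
In row 1, 3 replaces 4 (the leftmost entry greater than 3); 4 is bumped to row 2. In row 2, 4 replaces 6 (the leftmost entry greater than 4); 6 is bumped to row 3. In row 3, 6 replaces 10 (the leftmost entry greater than 6); 10 is bumped to row 4. 10 starts a new row 4. The new tableau is [[1, 2, 3, 5, 9], [4, 7, 8], [6], [10]].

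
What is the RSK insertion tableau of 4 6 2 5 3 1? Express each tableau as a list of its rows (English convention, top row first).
P = [[1, 3], [2, 5], [4], [6]]

Insert 4: appended to row 1. P = [[4]].
Insert 6: appended to row 1. P = [[4, 6]].
Insert 2: 2 bumps 4 from row 1; 4 starts row 2. P = [[2, 6], [4]].
Insert 5: 5 bumps 6 from row 1; 6 appends to row 2. P = [[2, 5], [4, 6]].
Insert 3: 3 bumps 5 from row 1; 5 bumps 6 from row 2; 6 starts row 3. P = [[2, 3], [4, 5], [6]].
Insert 1: 1 bumps 2 from row 1; 2 bumps 4 from row 2; 4 bumps 6 from row 3; 6 starts row 4. P = [[1, 3], [2, 5], [4], [6]].

So P = [[1, 3], [2, 5], [4], [6]].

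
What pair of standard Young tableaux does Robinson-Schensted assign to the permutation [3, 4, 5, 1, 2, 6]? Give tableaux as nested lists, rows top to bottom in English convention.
P = [[1, 2, 5, 6], [3, 4]], Q = [[1, 2, 3, 6], [4, 5]]

Insert each entry of the permutation into P by Schensted row insertion, recording in Q the position of each new cell.

Insert 3: appended to row 1. P = [[3]].
Insert 4: appended to row 1. P = [[3, 4]].
Insert 5: appended to row 1. P = [[3, 4, 5]].
Insert 1: 1 bumps 3 from row 1; 3 starts row 2. P = [[1, 4, 5], [3]].
Insert 2: 2 bumps 4 from row 1; 4 appends to row 2. P = [[1, 2, 5], [3, 4]].
Insert 6: appended to row 1. P = [[1, 2, 5, 6], [3, 4]].

So P = [[1, 2, 5, 6], [3, 4]], Q = [[1, 2, 3, 6], [4, 5]].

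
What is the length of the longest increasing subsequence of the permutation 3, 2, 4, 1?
2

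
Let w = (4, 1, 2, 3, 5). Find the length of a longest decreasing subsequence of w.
2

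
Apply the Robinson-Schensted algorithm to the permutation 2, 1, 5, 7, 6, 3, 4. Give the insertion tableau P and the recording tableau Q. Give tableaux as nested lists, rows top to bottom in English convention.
P = [[1, 3, 4], [2, 5, 6], [7]], Q = [[1, 3, 4], [2, 5, 7], [6]]

Insert each entry of the permutation into P by Schensted row insertion, recording in Q the position of each new cell.

Insert 2: appended to row 1. P = [[2]].
Insert 1: 1 bumps 2 from row 1; 2 starts row 2. P = [[1], [2]].
Insert 5: appended to row 1. P = [[1, 5], [2]].
Insert 7: appended to row 1. P = [[1, 5, 7], [2]].
Insert 6: 6 bumps 7 from row 1; 7 appends to row 2. P = [[1, 5, 6], [2, 7]].
Insert 3: 3 bumps 5 from row 1; 5 bumps 7 from row 2; 7 starts row 3. P = [[1, 3, 6], [2, 5], [7]].
Insert 4: 4 bumps 6 from row 1; 6 appends to row 2. P = [[1, 3, 4], [2, 5, 6], [7]].

So P = [[1, 3, 4], [2, 5, 6], [7]], Q = [[1, 3, 4], [2, 5, 7], [6]].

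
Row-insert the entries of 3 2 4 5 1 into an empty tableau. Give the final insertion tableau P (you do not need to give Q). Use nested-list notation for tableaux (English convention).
P = [[1, 4, 5], [2], [3]]

After inserting 3: P = [[3]].
After inserting 2: P = [[2], [3]].
After inserting 4: P = [[2, 4], [3]].
After inserting 5: P = [[2, 4, 5], [3]].
After inserting 1: P = [[1, 4, 5], [2], [3]].

So P = [[1, 4, 5], [2], [3]].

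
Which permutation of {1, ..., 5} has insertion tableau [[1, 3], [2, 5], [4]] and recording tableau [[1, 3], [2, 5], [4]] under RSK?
4 2 5 1 3

Reverse the RSK construction: for i from n down to 1, find the cell of Q containing i, remove the entry at that cell from P, and reverse-bump it up through P; the value ejected from row 1 is w(i).

Step i=5: Q has 5 at row 2, column 2; remove 5 from row 2 of P and reverse-bump: 5 enters row 1 and ejects 3. So w(5) = 3. P is now [[1, 5], [2], [4]].
Step i=4: Q has 4 at row 3, column 1; remove 4 from row 3 of P and reverse-bump: 4 enters row 2 and ejects 2; 2 enters row 1 and ejects 1. So w(4) = 1. P is now [[2, 5], [4]].
Step i=3: Q has 3 at row 1, column 2; remove that cell from P, ejecting 5. So w(3) = 5. P is now [[2], [4]].
Step i=2: Q has 2 at row 2, column 1; remove 4 from row 2 of P and reverse-bump: 4 enters row 1 and ejects 2. So w(2) = 2. P is now [[4]].
Step i=1: Q has 1 at row 1, column 1; remove that cell from P, ejecting 4. So w(1) = 4. P is now [].

So w = 4 2 5 1 3.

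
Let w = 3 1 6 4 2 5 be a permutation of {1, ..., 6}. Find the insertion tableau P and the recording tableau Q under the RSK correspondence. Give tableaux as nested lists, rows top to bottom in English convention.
Insert each entry of the permutation into P by Schensted row insertion, recording in Q the position of each new cell.

Insert 3: appended to row 1. P = [[3]].
Insert 1: 1 bumps 3 from row 1; 3 starts row 2. P = [[1], [3]].
Insert 6: appended to row 1. P = [[1, 6], [3]].
Insert 4: 4 bumps 6 from row 1; 6 appends to row 2. P = [[1, 4], [3, 6]].
Insert 2: 2 bumps 4 from row 1; 4 bumps 6 from row 2; 6 starts row 3. P = [[1, 2], [3, 4], [6]].
Insert 5: appended to row 1. P = [[1, 2, 5], [3, 4], [6]].

So P = [[1, 2, 5], [3, 4], [6]], Q = [[1, 3, 6], [2, 4], [5]].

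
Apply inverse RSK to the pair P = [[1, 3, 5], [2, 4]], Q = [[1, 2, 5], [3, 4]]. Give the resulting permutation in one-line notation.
Reverse the RSK construction: for i from n down to 1, find the cell of Q containing i, remove the entry at that cell from P, and reverse-bump it up through P; the value ejected from row 1 is w(i).

Step i=5: Q has 5 at row 1, column 3; remove that cell from P, ejecting 5. So w(5) = 5. P is now [[1, 3], [2, 4]].
Step i=4: Q has 4 at row 2, column 2; remove 4 from row 2 of P and reverse-bump: 4 enters row 1 and ejects 3. So w(4) = 3. P is now [[1, 4], [2]].
Step i=3: Q has 3 at row 2, column 1; remove 2 from row 2 of P and reverse-bump: 2 enters row 1 and ejects 1. So w(3) = 1. P is now [[2, 4]].
Step i=2: Q has 2 at row 1, column 2; remove that cell from P, ejecting 4. So w(2) = 4. P is now [[2]].
Step i=1: Q has 1 at row 1, column 1; remove that cell from P, ejecting 2. So w(1) = 2. P is now [].

So w = 2 4 1 3 5.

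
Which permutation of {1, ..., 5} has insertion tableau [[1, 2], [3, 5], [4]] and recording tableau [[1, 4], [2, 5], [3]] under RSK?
4 3 1 5 2

Reverse the RSK construction: for i from n down to 1, find the cell of Q containing i, remove the entry at that cell from P, and reverse-bump it up through P; the value ejected from row 1 is w(i).

Step i=5: Q has 5 at row 2, column 2; remove 5 from row 2 of P and reverse-bump: 5 enters row 1 and ejects 2. So w(5) = 2. P is now [[1, 5], [3], [4]].
Step i=4: Q has 4 at row 1, column 2; remove that cell from P, ejecting 5. So w(4) = 5. P is now [[1], [3], [4]].
Step i=3: Q has 3 at row 3, column 1; remove 4 from row 3 of P and reverse-bump: 4 enters row 2 and ejects 3; 3 enters row 1 and ejects 1. So w(3) = 1. P is now [[3], [4]].
Step i=2: Q has 2 at row 2, column 1; remove 4 from row 2 of P and reverse-bump: 4 enters row 1 and ejects 3. So w(2) = 3. P is now [[4]].
Step i=1: Q has 1 at row 1, column 1; remove that cell from P, ejecting 4. So w(1) = 4. P is now [].

So w = 4 3 1 5 2.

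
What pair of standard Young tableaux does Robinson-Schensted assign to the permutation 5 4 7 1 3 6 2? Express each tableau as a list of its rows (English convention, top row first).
P = [[1, 2, 6], [3, 7], [4], [5]], Q = [[1, 3, 6], [2, 5], [4], [7]]

Insert each entry of the permutation into P by Schensted row insertion, recording in Q the position of each new cell.

After inserting 5: P = [[5]].
After inserting 4: P = [[4], [5]].
After inserting 7: P = [[4, 7], [5]].
After inserting 1: P = [[1, 7], [4], [5]].
After inserting 3: P = [[1, 3], [4, 7], [5]].
After inserting 6: P = [[1, 3, 6], [4, 7], [5]].
After inserting 2: P = [[1, 2, 6], [3, 7], [4], [5]].

So P = [[1, 2, 6], [3, 7], [4], [5]], Q = [[1, 3, 6], [2, 5], [4], [7]].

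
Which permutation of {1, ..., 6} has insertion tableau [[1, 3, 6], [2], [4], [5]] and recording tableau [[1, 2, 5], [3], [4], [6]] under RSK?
Reverse the RSK construction: for i from n down to 1, find the cell of Q containing i, remove the entry at that cell from P, and reverse-bump it up through P; the value ejected from row 1 is w(i).

Step i=6: Q has 6 at row 4, column 1; remove 5 from row 4 of P and reverse-bump: 5 enters row 3 and ejects 4; 4 enters row 2 and ejects 2; 2 enters row 1 and ejects 1. So w(6) = 1. P is now [[2, 3, 6], [4], [5]].
Step i=5: Q has 5 at row 1, column 3; remove that cell from P, ejecting 6. So w(5) = 6. P is now [[2, 3], [4], [5]].
Step i=4: Q has 4 at row 3, column 1; remove 5 from row 3 of P and reverse-bump: 5 enters row 2 and ejects 4; 4 enters row 1 and ejects 3. So w(4) = 3. P is now [[2, 4], [5]].
Step i=3: Q has 3 at row 2, column 1; remove 5 from row 2 of P and reverse-bump: 5 enters row 1 and ejects 4. So w(3) = 4. P is now [[2, 5]].
Step i=2: Q has 2 at row 1, column 2; remove that cell from P, ejecting 5. So w(2) = 5. P is now [[2]].
Step i=1: Q has 1 at row 1, column 1; remove that cell from P, ejecting 2. So w(1) = 2. P is now [].

So w = 2 5 4 3 6 1.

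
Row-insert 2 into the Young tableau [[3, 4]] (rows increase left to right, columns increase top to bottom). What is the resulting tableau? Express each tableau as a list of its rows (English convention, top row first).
[[2, 4], [3]]

In row 1, 2 replaces 3 (the leftmost entry greater than 2); 3 is bumped to row 2. 3 starts a new row 2. The new tableau is [[2, 4], [3]].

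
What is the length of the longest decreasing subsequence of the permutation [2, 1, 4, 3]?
2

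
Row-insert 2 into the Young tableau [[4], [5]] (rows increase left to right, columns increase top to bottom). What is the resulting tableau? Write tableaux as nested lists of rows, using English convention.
In row 1, 2 replaces 4 (the leftmost entry greater than 2); 4 is bumped to row 2. In row 2, 4 replaces 5 (the leftmost entry greater than 4); 5 is bumped to row 3. 5 starts a new row 3. The new tableau is [[2], [4], [5]].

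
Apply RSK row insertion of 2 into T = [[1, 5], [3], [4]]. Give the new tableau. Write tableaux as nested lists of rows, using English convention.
[[1, 2], [3, 5], [4]]

In row 1, 2 replaces 5 (the leftmost entry greater than 2); 5 is bumped to row 2. 5 is appended to row 2. The new tableau is [[1, 2], [3, 5], [4]].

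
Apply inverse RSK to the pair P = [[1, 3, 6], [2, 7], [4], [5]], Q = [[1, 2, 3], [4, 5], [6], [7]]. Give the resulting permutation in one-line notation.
Reverse the RSK construction: for i from n down to 1, find the cell of Q containing i, remove the entry at that cell from P, and reverse-bump it up through P; the value ejected from row 1 is w(i).

Step i=7: Q has 7 at row 4, column 1; remove 5 from row 4 of P and reverse-bump: 5 enters row 3 and ejects 4; 4 enters row 2 and ejects 2; 2 enters row 1 and ejects 1. So w(7) = 1. P is now [[2, 3, 6], [4, 7], [5]].
Step i=6: Q has 6 at row 3, column 1; remove 5 from row 3 of P and reverse-bump: 5 enters row 2 and ejects 4; 4 enters row 1 and ejects 3. So w(6) = 3. P is now [[2, 4, 6], [5, 7]].
Step i=5: Q has 5 at row 2, column 2; remove 7 from row 2 of P and reverse-bump: 7 enters row 1 and ejects 6. So w(5) = 6. P is now [[2, 4, 7], [5]].
Step i=4: Q has 4 at row 2, column 1; remove 5 from row 2 of P and reverse-bump: 5 enters row 1 and ejects 4. So w(4) = 4. P is now [[2, 5, 7]].
Step i=3: Q has 3 at row 1, column 3; remove that cell from P, ejecting 7. So w(3) = 7. P is now [[2, 5]].
Step i=2: Q has 2 at row 1, column 2; remove that cell from P, ejecting 5. So w(2) = 5. P is now [[2]].
Step i=1: Q has 1 at row 1, column 1; remove that cell from P, ejecting 2. So w(1) = 2. P is now [].

So w = 2 5 7 4 6 3 1.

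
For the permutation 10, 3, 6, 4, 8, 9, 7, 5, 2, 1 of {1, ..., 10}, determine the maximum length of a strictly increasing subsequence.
4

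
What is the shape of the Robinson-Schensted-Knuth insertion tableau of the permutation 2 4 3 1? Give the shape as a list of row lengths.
[2, 1, 1]

Row-insert each entry into an empty tableau.

After inserting 2: P = [[2]].
After inserting 4: P = [[2, 4]].
After inserting 3: P = [[2, 3], [4]].
After inserting 1: P = [[1, 3], [2], [4]].

The final insertion tableau P = [[1, 3], [2], [4]] has shape [2, 1, 1].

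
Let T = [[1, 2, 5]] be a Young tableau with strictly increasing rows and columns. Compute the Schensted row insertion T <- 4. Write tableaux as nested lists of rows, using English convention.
[[1, 2, 4], [5]]

In row 1, 4 replaces 5 (the leftmost entry greater than 4); 5 is bumped to row 2. 5 starts a new row 2. The new tableau is [[1, 2, 4], [5]].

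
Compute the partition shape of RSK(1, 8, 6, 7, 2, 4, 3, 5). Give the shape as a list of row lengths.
Row-insert each entry into an empty tableau.

After inserting 1: P = [[1]].
After inserting 8: P = [[1, 8]].
After inserting 6: P = [[1, 6], [8]].
After inserting 7: P = [[1, 6, 7], [8]].
After inserting 2: P = [[1, 2, 7], [6], [8]].
After inserting 4: P = [[1, 2, 4], [6, 7], [8]].
After inserting 3: P = [[1, 2, 3], [4, 7], [6], [8]].
After inserting 5: P = [[1, 2, 3, 5], [4, 7], [6], [8]].

The final insertion tableau P = [[1, 2, 3, 5], [4, 7], [6], [8]] has shape [4, 2, 1, 1].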